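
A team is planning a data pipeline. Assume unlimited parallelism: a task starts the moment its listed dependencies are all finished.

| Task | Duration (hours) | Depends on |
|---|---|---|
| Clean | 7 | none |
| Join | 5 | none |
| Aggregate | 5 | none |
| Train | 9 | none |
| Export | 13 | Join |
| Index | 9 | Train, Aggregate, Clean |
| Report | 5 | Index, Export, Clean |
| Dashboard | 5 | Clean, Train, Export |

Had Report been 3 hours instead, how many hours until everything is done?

23

As given, the longest chain is Join→Export→Report = 5+13+5 = 23, so the finish is 23 hours.
Since Report is critical, the -2 change carries straight to that chain (now 21 hours).
The binding chain switches to Join→Export→Dashboard = 5+13+5 = 23; finish 23 hours.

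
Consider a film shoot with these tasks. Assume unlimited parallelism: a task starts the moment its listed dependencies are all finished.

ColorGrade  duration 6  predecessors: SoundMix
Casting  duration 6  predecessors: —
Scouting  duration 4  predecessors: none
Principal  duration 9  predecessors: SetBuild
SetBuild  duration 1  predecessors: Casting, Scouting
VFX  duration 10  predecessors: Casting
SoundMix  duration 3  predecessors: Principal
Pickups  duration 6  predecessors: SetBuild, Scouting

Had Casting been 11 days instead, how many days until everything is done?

30

Baseline: Casting→SetBuild→Principal→SoundMix→ColorGrade = 6+1+9+3+6 = 25 → 25 days.
Casting is on the critical path; changing it to 11 makes that path 30 days.
That remains the longest chain; total 30 days.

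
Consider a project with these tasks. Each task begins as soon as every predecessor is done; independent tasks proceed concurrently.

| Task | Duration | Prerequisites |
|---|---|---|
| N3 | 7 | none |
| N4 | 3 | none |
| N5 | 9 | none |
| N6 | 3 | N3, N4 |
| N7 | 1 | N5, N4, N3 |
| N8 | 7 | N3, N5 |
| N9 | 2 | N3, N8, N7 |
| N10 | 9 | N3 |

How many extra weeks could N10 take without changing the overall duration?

The longest chain is N5→N8→N9 = 9+7+2 = 18; overall finish 18 weeks.
N10 finishes as early as 16 and must finish by 18.
So N10 can slip 18 − 16 = 2 weeks.

2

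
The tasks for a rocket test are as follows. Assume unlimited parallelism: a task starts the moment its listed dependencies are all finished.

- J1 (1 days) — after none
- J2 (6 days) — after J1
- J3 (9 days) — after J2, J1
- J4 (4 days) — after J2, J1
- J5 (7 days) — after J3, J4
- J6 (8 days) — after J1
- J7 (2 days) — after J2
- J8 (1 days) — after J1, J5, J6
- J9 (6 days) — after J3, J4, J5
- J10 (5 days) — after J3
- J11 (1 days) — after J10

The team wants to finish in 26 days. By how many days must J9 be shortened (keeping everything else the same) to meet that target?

Current finish: 29 days; target: 26.
J9 is on every critical path, so each day cut from J9 cuts the finish by one (this holds down to a finish of 24).
Need 29 − 26 = 3 days off J9 → J9 becomes 3 days, finish becomes 26.

3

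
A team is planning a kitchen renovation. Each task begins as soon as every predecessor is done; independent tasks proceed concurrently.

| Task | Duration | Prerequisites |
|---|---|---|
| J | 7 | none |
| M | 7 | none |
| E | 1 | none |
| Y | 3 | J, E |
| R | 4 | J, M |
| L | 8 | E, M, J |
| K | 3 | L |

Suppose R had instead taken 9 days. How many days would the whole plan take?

18

Actual critical path: J→L→K = 7+8+3 = 18 ⇒ 18 days.
R has 7 days of float (longest path through it is 11).
No other chain overtakes it, so the finish is 18 days.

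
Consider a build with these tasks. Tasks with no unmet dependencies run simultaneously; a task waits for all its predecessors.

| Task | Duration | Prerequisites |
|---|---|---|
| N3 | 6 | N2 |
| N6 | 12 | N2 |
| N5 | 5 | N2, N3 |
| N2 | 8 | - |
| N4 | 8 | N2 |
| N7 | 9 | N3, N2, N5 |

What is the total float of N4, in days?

12

Critical path: N2→N3→N5→N7 = 8+6+5+9 = 28, so the finish is 28 days.
N4 finishes as early as 16 and must finish by 28.
So N4 can slip 28 − 16 = 12 days.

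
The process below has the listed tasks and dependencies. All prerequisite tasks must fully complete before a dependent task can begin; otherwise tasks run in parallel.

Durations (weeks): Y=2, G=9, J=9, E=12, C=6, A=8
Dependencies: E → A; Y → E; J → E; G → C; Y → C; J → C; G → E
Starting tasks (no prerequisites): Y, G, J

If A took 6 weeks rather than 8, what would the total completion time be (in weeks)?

The binding path is G→E→A = 9+12+8 = 29; finish at 29 weeks.
A lies on that path, so at 6 weeks the path becomes 27 weeks.
The critical path is still G→E→A; finish is now 27 weeks.

27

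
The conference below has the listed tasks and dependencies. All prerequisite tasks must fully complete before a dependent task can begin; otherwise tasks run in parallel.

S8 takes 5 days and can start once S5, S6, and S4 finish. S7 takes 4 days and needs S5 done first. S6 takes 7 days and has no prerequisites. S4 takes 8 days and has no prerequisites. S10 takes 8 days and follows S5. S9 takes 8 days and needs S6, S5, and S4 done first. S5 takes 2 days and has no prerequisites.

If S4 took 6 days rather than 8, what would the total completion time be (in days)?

Baseline: S4→S9 = 8+8 = 16 → 16 days.
S4 lies on that path, so at 6 days the path becomes 14 days.
New critical path: S6→S9 = 7+8 = 15 ⇒ 15 days.

15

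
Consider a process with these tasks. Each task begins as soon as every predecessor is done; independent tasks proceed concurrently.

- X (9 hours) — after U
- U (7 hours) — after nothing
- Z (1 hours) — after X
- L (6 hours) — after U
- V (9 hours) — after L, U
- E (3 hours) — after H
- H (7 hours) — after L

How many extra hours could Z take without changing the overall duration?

6

The longest chain is U→L→H→E = 7+6+7+3 = 23; overall finish 23 hours.
Z finishes as early as 17 and must finish by 23.
So Z can slip 23 − 17 = 6 hours.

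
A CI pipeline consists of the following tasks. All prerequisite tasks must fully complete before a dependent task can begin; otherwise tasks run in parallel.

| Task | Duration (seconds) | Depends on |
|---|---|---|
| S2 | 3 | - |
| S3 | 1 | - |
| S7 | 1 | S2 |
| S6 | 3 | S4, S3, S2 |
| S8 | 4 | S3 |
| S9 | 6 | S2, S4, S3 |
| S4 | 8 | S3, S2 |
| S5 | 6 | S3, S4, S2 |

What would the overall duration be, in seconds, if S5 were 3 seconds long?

As given, the longest chain is S2→S4→S5 = 3+8+6 = 17, so the finish is 17 seconds.
S5 is on the critical path; changing it to 3 makes that path 14 seconds.
New critical path: S2→S4→S9 = 3+8+6 = 17 ⇒ 17 seconds.

17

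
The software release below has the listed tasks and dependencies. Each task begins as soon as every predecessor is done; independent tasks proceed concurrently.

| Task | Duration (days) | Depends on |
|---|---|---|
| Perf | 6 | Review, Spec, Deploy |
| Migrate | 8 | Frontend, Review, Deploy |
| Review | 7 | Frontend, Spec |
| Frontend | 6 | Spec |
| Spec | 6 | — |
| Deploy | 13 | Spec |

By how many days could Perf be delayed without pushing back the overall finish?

Critical path: Spec→Frontend→Review→Migrate = 6+6+7+8 = 27, so the finish is 27 days.
Perf finishes as early as 25 and must finish by 27.
So Perf can slip 27 − 25 = 2 days.

2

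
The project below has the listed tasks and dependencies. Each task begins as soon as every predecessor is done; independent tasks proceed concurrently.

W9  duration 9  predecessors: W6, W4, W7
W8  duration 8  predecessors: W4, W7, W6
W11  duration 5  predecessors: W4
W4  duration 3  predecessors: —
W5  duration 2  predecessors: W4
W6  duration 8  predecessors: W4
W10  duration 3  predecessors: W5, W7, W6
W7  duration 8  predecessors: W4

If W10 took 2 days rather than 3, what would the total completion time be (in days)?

20

As given, the longest chain is W4→W6→W9 = 3+8+9 = 20, so the finish is 20 days.
W10 is off the critical path — its longest chain is 14 days, giving 6 of slack.
No other chain overtakes it, so the finish is 20 days.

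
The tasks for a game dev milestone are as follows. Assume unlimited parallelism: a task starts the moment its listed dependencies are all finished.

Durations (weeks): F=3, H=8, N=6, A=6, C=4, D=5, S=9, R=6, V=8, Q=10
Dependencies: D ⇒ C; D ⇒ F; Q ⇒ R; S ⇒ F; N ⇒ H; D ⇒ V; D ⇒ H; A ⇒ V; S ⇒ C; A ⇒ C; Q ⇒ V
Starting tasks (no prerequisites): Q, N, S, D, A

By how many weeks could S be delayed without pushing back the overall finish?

5

Q→V = 10+8 = 18 sets the makespan at 18 weeks.
S finishes as early as 9 and must finish by 14.
Float = 18 − 13 = 5.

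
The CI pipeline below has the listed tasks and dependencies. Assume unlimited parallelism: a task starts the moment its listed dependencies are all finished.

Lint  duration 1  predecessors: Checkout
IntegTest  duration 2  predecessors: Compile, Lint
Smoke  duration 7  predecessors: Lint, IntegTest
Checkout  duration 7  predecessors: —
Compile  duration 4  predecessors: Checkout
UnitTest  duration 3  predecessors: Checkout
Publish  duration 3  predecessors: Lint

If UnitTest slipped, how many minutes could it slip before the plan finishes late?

Critical path: Checkout→Compile→IntegTest→Smoke = 7+4+2+7 = 20, so the finish is 20 minutes.
UnitTest finishes as early as 10 and must finish by 20.
Slack of UnitTest = 17 − 7 = 10 minutes.

10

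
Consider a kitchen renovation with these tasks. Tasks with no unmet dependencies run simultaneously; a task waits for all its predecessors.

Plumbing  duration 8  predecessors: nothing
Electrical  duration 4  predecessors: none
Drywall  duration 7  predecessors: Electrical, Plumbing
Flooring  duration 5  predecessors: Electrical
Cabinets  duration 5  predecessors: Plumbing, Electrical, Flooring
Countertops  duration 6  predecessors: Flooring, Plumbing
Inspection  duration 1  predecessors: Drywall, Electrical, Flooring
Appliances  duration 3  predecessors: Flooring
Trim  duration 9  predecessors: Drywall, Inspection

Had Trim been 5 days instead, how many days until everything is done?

The binding path is Plumbing→Drywall→Inspection→Trim = 8+7+1+9 = 25; finish at 25 days.
Trim lies on that path, so at 5 days the path becomes 21 days.
That remains the longest chain; total 21 days.

21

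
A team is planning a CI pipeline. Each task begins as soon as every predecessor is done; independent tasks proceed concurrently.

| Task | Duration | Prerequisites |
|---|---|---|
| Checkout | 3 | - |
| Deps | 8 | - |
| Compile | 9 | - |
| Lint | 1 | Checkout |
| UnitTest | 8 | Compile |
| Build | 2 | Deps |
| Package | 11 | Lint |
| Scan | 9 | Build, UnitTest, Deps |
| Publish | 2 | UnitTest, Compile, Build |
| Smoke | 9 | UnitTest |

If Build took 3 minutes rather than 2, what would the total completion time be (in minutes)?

26

The binding path is Compile→UnitTest→Scan = 9+8+9 = 26; finish at 26 minutes.
Build is off the critical path — its longest chain is 19 minutes, giving 7 of slack.
That remains the longest chain; total 26 minutes.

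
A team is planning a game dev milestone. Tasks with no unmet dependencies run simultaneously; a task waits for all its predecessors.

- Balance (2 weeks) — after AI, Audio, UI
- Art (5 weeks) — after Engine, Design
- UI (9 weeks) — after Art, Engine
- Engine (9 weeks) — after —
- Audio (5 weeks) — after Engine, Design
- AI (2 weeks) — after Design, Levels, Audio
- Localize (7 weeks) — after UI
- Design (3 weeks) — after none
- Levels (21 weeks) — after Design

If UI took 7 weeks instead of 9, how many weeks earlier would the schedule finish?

2

Baseline: Engine→Art→UI→Localize = 9+5+9+7 = 30 → 30 weeks.
UI is on the critical path; changing it to 7 makes that path 28 weeks.
Now Design→Levels→AI→Balance = 3+21+2+2 = 28 is longest, so the finish becomes 28 weeks.
Change in finish: 28 − 30 = -2 weeks.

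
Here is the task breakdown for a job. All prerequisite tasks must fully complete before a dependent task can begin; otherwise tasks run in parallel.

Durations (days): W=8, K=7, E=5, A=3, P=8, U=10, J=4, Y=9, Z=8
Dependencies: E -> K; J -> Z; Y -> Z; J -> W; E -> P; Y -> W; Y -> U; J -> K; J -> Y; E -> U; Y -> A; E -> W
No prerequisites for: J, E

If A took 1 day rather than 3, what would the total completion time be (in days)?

23

Actual critical path: J→Y→U = 4+9+10 = 23 ⇒ 23 days.
A has 7 days of float (longest path through it is 16).
The critical path is still J→Y→U; finish is now 23 days.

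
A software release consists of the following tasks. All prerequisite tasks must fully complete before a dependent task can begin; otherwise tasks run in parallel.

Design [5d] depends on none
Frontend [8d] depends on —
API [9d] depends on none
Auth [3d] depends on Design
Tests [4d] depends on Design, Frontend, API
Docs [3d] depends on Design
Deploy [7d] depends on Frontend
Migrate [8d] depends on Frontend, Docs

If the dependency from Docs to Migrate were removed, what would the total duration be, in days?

16

With the dependency in place, Design→Docs→Migrate = 5+3+8 = 16 sets the finish at 16 days.
Dropping Docs→Migrate doesn't change Migrate's earliest start (8); another predecessor still binds.
The longest chain is now Frontend→Migrate = 8+8 = 16, so the plan takes 16 days.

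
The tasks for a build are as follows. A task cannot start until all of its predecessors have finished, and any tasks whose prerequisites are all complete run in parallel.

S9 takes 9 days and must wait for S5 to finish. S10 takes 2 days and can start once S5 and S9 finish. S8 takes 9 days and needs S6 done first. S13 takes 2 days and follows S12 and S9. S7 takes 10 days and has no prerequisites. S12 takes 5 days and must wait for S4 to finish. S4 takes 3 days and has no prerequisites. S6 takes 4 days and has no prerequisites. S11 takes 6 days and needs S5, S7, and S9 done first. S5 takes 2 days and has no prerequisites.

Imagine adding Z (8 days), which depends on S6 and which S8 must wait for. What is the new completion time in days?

Originally the project takes 17 days.
With Z inserted, S8 now waits for max(S6, Z).
New critical path: S6→Z→S8 = 4+8+9 = 21 ⇒ 21 days.

21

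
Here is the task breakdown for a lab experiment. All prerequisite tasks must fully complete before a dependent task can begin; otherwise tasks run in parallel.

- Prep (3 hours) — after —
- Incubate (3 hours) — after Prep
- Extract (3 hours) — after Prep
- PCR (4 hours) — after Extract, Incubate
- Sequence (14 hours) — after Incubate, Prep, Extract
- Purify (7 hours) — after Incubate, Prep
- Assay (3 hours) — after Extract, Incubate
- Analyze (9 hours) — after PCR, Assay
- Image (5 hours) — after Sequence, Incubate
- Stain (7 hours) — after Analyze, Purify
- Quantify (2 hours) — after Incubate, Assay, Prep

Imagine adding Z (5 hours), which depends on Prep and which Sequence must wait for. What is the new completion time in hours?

27

Originally the job takes 26 hours.
With Z inserted, Sequence now waits for max(Incubate, Prep, Extract, Z).
New critical path: Prep→Z→Sequence→Image = 3+5+14+5 = 27 ⇒ 27 hours.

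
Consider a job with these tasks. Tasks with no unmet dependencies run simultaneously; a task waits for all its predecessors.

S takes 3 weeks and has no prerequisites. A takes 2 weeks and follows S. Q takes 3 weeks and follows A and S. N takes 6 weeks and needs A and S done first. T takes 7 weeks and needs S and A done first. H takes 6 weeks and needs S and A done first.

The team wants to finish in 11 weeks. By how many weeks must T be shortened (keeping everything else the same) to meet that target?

Current finish: 12 weeks; target: 11.
T is on every critical path, so each week cut from T cuts the finish by one (this holds down to a finish of 11).
Need 12 − 11 = 1 week off T → T becomes 6 weeks, finish becomes 11.

1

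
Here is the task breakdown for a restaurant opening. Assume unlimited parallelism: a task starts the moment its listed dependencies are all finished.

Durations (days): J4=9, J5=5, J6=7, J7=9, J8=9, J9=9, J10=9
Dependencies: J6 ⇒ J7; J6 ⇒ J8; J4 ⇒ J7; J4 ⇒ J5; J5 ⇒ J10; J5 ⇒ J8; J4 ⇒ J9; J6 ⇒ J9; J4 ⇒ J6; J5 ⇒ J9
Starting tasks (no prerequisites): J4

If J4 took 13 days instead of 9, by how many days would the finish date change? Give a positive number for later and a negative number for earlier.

4

The binding path is J4→J6→J7 = 9+7+9 = 25; finish at 25 days.
J4 lies on that path, so at 13 days the path becomes 29 days.
The critical path is still J4→J6→J7; finish is now 29 days.
Change in finish: 29 − 25 = +4 days.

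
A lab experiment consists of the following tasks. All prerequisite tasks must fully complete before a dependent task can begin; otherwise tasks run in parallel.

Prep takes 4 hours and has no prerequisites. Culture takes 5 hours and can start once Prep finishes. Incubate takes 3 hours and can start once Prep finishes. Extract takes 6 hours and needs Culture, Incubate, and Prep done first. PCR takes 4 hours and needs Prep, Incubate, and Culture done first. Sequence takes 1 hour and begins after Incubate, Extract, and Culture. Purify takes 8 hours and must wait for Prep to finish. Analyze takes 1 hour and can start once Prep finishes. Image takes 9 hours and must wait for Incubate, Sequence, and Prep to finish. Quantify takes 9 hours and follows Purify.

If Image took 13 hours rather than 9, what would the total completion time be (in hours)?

As given, the longest chain is Prep→Culture→Extract→Sequence→Image = 4+5+6+1+9 = 25, so the finish is 25 hours.
Image is on the critical path; changing it to 13 makes that path 29 hours.
That remains the longest chain; total 29 hours.

29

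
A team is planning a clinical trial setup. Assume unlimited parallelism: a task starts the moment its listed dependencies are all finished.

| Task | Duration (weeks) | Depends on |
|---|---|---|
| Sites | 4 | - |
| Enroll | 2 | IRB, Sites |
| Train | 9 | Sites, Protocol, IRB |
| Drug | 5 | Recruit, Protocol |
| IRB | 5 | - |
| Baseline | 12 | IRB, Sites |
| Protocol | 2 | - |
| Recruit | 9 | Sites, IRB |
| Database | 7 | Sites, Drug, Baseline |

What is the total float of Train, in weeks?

Critical path: IRB→Recruit→Drug→Database = 5+9+5+7 = 26, so the finish is 26 weeks.
The longest chain containing Train totals 14 weeks.
Slack of Train = 17 − 5 = 12 weeks.

12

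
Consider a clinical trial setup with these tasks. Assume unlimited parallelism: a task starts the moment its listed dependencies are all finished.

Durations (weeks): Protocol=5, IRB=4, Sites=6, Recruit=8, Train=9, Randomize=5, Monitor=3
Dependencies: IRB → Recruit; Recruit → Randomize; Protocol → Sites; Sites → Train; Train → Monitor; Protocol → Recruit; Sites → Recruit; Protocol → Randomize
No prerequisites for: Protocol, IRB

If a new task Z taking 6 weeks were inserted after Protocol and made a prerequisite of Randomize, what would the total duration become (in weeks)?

24

Originally the clinical trial setup takes 24 weeks.
With Z inserted, Randomize now waits for max(Recruit, Protocol, Z).
New critical path: Protocol→Sites→Recruit→Randomize = 5+6+8+5 = 24 ⇒ 24 weeks.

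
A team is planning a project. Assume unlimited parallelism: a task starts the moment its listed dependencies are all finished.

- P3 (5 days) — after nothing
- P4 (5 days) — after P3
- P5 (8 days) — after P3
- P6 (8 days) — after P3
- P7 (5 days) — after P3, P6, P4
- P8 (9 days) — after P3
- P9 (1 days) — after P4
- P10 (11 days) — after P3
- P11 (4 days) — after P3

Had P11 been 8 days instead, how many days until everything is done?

Baseline: P3→P6→P7 = 5+8+5 = 18 → 18 days.
The longest path through P11 is only 9 days, so P11 has float 9.
No other chain overtakes it, so the finish is 18 days.

18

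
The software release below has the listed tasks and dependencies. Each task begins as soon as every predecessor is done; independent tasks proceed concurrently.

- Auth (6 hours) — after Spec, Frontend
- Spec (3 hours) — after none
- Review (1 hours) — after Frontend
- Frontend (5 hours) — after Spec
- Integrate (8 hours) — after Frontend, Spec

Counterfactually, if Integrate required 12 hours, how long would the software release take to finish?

The binding path is Spec→Frontend→Integrate = 3+5+8 = 16; finish at 16 hours.
Integrate lies on that path, so at 12 hours the path becomes 20 hours.
No other chain overtakes it, so the finish is 20 hours.

20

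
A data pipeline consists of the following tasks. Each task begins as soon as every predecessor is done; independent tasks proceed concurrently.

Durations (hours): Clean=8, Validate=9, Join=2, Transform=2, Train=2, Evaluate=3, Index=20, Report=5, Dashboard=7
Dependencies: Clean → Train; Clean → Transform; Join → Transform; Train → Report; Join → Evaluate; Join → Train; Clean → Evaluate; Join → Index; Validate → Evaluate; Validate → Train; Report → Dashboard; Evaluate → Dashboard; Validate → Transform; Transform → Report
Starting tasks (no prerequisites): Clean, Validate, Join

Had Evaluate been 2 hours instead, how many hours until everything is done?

23

Actual critical path: Validate→Transform→Report→Dashboard = 9+2+5+7 = 23 ⇒ 23 hours.
Evaluate is off the critical path — its longest chain is 19 hours, giving 4 of slack.
That remains the longest chain; total 23 hours.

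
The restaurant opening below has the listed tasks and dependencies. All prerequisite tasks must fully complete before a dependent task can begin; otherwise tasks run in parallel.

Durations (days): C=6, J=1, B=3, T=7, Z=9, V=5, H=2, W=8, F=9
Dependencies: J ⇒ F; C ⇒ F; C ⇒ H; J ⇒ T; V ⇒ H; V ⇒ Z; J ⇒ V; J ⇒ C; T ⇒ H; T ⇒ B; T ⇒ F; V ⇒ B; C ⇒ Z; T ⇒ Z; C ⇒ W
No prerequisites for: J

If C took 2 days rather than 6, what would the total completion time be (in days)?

Critical path before the change: J→T→F = 1+7+9 = 17 giving 17 days.
C is off the critical path — its longest chain is 16 days, giving 1 of slack.
No other chain overtakes it, so the finish is 17 days.

17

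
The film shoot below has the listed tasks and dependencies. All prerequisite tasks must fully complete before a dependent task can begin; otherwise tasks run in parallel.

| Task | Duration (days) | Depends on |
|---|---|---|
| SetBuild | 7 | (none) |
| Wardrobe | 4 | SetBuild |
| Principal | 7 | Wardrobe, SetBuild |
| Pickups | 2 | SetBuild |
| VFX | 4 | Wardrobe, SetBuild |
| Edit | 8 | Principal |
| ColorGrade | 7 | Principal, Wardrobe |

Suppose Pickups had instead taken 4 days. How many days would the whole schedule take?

26

Baseline: SetBuild→Wardrobe→Principal→Edit = 7+4+7+8 = 26 → 26 days.
Pickups is off the critical path — its longest chain is 9 days, giving 17 of slack.
The critical path is still SetBuild→Wardrobe→Principal→Edit; finish is now 26 days.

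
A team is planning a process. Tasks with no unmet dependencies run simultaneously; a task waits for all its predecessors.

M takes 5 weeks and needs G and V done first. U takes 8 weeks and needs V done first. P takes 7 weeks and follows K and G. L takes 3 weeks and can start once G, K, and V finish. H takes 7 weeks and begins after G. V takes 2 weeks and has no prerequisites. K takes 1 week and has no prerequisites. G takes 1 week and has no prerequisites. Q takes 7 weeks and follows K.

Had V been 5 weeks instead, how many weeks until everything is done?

Baseline: V→U = 2+8 = 10 → 10 weeks.
V lies on that path, so at 5 weeks the path becomes 13 weeks.
No other chain overtakes it, so the finish is 13 weeks.

13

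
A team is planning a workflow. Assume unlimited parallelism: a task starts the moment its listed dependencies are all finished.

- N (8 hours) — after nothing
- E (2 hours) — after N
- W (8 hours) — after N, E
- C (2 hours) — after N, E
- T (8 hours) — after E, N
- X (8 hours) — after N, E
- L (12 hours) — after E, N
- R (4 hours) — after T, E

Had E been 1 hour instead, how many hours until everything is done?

21

As given, the longest chain is N→E→T→R = 8+2+8+4 = 22, so the finish is 22 hours.
E is on the critical path; changing it to 1 makes that path 21 hours.
That remains the longest chain; total 21 hours.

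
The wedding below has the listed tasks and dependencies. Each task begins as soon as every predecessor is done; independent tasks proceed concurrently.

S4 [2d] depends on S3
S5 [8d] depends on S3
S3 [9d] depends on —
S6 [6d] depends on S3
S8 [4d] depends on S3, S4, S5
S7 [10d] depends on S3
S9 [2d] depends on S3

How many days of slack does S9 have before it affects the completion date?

Critical path: S3→S5→S8 = 9+8+4 = 21, so the finish is 21 days.
Longest path through S9: 11 days (earliest finish 11, latest finish 21).
Slack of S9 = 19 − 9 = 10 days.

10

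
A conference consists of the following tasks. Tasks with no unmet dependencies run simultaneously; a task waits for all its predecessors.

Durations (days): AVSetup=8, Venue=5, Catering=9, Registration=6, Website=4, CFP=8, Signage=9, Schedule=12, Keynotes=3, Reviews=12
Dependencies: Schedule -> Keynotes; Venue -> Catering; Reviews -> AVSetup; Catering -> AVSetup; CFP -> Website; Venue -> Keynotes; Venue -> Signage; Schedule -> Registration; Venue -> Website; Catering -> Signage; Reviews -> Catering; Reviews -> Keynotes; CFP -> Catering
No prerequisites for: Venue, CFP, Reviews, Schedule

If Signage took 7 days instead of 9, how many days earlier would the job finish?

1

The binding path is Reviews→Catering→Signage = 12+9+9 = 30; finish at 30 days.
Signage lies on that path, so at 7 days the path becomes 28 days.
New critical path: Reviews→Catering→AVSetup = 12+9+8 = 29 ⇒ 29 days.
Change in finish: 29 − 30 = -1 days.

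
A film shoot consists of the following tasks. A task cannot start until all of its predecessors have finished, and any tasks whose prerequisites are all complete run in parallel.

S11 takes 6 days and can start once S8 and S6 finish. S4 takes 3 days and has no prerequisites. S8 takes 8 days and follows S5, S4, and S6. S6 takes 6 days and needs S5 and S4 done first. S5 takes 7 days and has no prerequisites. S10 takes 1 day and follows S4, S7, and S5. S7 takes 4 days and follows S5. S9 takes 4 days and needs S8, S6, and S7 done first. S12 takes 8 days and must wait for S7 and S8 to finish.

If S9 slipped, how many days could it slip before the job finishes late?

The longest chain is S5→S6→S8→S12 = 7+6+8+8 = 29; overall finish 29 days.
Longest path through S9: 25 days (earliest finish 25, latest finish 29).
So S9 can slip 29 − 25 = 4 days.

4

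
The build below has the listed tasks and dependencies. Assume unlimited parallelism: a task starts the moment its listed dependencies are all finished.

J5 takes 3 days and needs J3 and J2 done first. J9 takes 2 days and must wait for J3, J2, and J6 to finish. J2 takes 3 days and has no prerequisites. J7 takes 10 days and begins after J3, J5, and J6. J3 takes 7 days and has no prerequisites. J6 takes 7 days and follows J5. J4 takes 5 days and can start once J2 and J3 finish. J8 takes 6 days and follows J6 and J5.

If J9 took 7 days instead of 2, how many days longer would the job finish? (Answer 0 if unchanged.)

The binding path is J3→J5→J6→J7 = 7+3+7+10 = 27; finish at 27 days.
The longest path through J9 is only 19 days, so J9 has float 8.
No other chain overtakes it, so the finish is 27 days.
Change in finish: 27 − 27 = +0 days.

0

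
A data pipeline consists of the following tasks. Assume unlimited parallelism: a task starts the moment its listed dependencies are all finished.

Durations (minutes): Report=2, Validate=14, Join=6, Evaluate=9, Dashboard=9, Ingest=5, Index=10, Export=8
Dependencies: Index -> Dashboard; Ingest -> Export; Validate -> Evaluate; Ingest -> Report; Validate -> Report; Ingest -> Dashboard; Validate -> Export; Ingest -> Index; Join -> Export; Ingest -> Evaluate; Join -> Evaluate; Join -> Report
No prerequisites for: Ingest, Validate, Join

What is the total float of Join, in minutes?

Ingest→Index→Dashboard = 5+10+9 = 24 sets the makespan at 24 minutes.
Join finishes as early as 6 and must finish by 15.
So Join can slip 15 − 6 = 9 minutes.

9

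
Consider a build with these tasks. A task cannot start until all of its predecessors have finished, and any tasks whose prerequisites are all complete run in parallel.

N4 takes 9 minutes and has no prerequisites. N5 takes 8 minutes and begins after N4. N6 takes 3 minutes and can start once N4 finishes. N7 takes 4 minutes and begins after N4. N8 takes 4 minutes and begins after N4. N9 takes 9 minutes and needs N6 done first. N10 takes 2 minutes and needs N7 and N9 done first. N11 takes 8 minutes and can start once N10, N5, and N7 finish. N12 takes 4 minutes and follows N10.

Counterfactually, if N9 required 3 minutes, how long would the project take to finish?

25

Actual critical path: N4→N6→N9→N10→N11 = 9+3+9+2+8 = 31 ⇒ 31 minutes.
N9 lies on that path, so at 3 minutes the path becomes 25 minutes.
New critical path: N4→N5→N11 = 9+8+8 = 25 ⇒ 25 minutes.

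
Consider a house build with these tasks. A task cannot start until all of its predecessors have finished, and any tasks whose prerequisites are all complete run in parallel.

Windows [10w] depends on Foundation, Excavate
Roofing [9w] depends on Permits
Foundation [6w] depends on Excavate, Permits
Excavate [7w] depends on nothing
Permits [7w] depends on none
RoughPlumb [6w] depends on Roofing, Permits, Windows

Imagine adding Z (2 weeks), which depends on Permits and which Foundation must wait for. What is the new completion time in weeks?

Originally the plan takes 29 weeks.
With Z inserted, Foundation now waits for max(Excavate, Permits, Z).
New critical path: Permits→Z→Foundation→Windows→RoughPlumb = 7+2+6+10+6 = 31 ⇒ 31 weeks.

31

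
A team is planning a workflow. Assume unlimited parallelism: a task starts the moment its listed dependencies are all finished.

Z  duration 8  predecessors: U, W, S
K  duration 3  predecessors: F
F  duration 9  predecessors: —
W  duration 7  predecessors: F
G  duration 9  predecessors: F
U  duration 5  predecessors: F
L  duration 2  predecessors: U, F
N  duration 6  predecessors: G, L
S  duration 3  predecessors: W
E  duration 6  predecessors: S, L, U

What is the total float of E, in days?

2

Critical path: F→W→S→Z = 9+7+3+8 = 27, so the finish is 27 days.
E finishes as early as 25 and must finish by 27.
Slack of E = 21 − 19 = 2 days.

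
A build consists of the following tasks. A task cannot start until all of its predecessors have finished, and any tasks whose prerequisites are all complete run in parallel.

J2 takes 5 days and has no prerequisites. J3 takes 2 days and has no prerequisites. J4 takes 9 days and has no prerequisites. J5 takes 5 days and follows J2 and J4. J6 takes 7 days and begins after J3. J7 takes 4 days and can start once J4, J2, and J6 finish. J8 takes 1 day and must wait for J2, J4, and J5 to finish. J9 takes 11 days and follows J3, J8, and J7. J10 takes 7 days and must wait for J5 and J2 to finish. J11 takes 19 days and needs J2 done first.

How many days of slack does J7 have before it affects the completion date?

The longest chain is J4→J5→J8→J9 = 9+5+1+11 = 26; overall finish 26 days.
J7 finishes as early as 13 and must finish by 15.
So J7 can slip 15 − 13 = 2 days.

2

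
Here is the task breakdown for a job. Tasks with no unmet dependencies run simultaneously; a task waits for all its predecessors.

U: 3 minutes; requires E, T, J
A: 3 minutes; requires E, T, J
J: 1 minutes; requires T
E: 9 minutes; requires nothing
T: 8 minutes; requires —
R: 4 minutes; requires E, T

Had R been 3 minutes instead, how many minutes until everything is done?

The binding path is E→R = 9+4 = 13; finish at 13 minutes.
Since R is critical, the -1 change carries straight to that chain (now 12 minutes).
Now T→J→A = 8+1+3 = 12 is longest, so the finish becomes 12 minutes.

12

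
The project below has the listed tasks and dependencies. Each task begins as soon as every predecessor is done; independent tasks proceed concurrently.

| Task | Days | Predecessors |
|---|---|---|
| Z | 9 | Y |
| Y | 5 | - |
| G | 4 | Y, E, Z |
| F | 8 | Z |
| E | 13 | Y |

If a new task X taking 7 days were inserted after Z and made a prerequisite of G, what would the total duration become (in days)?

25

Originally the schedule takes 22 days.
With X inserted, G now waits for max(Y, E, Z, X).
New critical path: Y→Z→X→G = 5+9+7+4 = 25 ⇒ 25 days.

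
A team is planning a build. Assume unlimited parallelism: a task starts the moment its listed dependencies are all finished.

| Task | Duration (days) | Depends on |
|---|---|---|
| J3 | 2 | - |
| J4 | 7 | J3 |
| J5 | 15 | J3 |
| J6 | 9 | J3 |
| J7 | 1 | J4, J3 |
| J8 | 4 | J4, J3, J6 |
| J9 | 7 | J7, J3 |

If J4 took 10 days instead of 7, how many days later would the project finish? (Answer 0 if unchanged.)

3

Critical path before the change: J3→J4→J7→J9 = 2+7+1+7 = 17 giving 17 days.
J4 is on the critical path; changing it to 10 makes that path 20 days.
The critical path is still J3→J4→J7→J9; finish is now 20 days.
Change in finish: 20 − 17 = +3 days.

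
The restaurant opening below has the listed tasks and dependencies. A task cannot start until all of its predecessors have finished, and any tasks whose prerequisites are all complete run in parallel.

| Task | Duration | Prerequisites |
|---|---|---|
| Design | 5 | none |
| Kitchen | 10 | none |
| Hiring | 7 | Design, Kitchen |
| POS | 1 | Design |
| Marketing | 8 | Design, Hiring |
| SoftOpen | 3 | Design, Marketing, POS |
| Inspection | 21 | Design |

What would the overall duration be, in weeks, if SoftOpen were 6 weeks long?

31

Critical path before the change: Kitchen→Hiring→Marketing→SoftOpen = 10+7+8+3 = 28 giving 28 weeks.
Since SoftOpen is critical, the +3 change carries straight to that chain (now 31 weeks).
The critical path is still Kitchen→Hiring→Marketing→SoftOpen; finish is now 31 weeks.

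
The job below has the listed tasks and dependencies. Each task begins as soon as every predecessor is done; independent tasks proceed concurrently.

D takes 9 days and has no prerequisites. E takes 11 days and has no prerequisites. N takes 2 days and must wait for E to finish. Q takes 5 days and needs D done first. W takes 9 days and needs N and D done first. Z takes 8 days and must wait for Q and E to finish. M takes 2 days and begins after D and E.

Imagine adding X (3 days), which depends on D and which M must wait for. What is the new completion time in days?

Originally the job takes 22 days.
With X inserted, M now waits for max(D, E, X).
New critical path: D→Q→Z = 9+5+8 = 22 ⇒ 22 days.

22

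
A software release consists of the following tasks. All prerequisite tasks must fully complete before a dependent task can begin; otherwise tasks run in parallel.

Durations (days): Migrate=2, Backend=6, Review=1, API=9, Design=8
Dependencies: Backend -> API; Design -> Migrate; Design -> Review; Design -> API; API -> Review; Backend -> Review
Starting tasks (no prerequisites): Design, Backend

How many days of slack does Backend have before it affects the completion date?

The longest chain is Design→API→Review = 8+9+1 = 18; overall finish 18 days.
Backend finishes as early as 6 and must finish by 8.
So Backend can slip 8 − 6 = 2 days.

2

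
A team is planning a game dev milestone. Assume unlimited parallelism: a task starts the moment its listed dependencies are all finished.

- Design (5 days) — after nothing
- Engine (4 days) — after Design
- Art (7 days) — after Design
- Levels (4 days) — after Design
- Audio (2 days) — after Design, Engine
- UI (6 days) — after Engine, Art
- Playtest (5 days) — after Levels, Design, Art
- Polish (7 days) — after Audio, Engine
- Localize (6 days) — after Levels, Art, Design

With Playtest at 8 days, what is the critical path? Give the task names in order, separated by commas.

Baseline: Design→Engine→Audio→Polish = 5+4+2+7 = 18 → 18 days.
Playtest is off the critical path — its longest chain is 17 days, giving 1 of slack.
Now Design→Art→Playtest = 5+7+8 = 20 is longest, so the finish becomes 20 days.

Design, Art, Playtest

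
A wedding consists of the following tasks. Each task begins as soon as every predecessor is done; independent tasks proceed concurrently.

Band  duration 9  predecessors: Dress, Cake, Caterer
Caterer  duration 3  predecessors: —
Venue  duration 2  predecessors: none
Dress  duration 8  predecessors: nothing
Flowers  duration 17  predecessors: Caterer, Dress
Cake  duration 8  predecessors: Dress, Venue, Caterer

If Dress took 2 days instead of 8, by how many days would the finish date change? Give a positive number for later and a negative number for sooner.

-5

The binding path is Dress→Flowers = 8+17 = 25; finish at 25 days.
Dress lies on that path, so at 2 days the path becomes 19 days.
New critical path: Caterer→Flowers = 3+17 = 20 ⇒ 20 days.
Change in finish: 20 − 25 = -5 days.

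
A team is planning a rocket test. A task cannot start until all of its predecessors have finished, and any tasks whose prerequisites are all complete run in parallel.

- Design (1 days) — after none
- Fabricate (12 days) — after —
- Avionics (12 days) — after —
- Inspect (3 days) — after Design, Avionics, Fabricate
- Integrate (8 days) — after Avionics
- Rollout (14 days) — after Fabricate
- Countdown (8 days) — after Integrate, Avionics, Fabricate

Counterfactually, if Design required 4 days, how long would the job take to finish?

28

Critical path before the change: Avionics→Integrate→Countdown = 12+8+8 = 28 giving 28 days.
The longest path through Design is only 4 days, so Design has float 24.
No other chain overtakes it, so the finish is 28 days.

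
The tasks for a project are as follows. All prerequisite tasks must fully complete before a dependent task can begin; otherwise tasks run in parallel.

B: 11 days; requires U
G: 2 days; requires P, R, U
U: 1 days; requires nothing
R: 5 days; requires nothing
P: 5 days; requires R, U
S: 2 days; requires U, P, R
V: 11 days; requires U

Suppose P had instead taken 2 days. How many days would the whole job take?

12

As given, the longest chain is R→P→S = 5+5+2 = 12, so the finish is 12 days.
Since P is critical, the -3 change carries straight to that chain (now 9 days).
Now U→V = 1+11 = 12 is longest, so the finish becomes 12 days.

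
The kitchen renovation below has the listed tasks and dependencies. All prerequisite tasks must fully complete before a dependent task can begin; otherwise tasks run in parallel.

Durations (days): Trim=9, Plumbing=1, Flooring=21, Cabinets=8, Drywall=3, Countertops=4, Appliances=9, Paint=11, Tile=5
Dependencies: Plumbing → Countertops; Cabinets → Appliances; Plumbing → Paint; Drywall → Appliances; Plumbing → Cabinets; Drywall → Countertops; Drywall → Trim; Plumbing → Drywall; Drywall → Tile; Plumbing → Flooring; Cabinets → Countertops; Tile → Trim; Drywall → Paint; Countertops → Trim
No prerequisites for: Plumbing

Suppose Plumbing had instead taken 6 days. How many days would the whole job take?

27

Baseline: Plumbing→Flooring = 1+21 = 22 → 22 days.
Plumbing is on the critical path; changing it to 6 makes that path 27 days.
No other chain overtakes it, so the finish is 27 days.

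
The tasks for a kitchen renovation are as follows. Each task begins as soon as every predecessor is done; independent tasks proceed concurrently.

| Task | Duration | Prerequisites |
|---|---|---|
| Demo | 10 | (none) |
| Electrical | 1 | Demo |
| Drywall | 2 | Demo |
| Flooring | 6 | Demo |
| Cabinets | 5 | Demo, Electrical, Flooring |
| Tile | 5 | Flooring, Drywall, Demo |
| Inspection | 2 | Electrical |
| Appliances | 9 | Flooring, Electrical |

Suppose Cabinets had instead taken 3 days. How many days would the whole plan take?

Actual critical path: Demo→Flooring→Appliances = 10+6+9 = 25 ⇒ 25 days.
Cabinets is off the critical path — its longest chain is 21 days, giving 4 of slack.
The critical path is still Demo→Flooring→Appliances; finish is now 25 days.

25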